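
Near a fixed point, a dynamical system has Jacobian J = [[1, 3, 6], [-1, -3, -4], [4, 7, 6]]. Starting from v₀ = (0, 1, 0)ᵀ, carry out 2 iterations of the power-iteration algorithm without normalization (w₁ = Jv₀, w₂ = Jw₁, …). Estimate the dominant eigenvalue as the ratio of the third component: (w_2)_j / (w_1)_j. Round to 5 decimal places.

w1 = Jv₀ = (1·0 + 3·1 + 6·0; (-1)·0 + (-3)·1 + (-4)·0; 4·0 + 7·1 + 6·0) = (3, -3, 7)
w2 = Jw1 = (1·3 + 3·(-3) + 6·7; (-1)·3 + (-3)·(-3) + (-4)·7; 4·3 + 7·(-3) + 6·7) = (36, -22, 33)
Ratio at component: 33 / 7 = 4.71429

λ ≈ 4.71429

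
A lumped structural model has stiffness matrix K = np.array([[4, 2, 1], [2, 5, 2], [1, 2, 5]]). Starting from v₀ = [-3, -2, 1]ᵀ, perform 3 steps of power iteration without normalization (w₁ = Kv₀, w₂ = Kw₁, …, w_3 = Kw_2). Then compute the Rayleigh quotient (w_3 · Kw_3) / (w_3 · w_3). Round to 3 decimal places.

8.055

w1 = Kv₀ = (4·(-3) + 2·(-2) + 1·1; 2·(-3) + 5·(-2) + 2·1; 1·(-3) + 2·(-2) + 5·1) = (-15, -14, -2)
w2 = Kw1 = (4·(-15) + 2·(-14) + 1·(-2); 2·(-15) + 5·(-14) + 2·(-2); 1·(-15) + 2·(-14) + 5·(-2)) = (-90, -104, -53)
w3 = Kw2 = (-621, -806, -563)
Kw3 = (-4659, -6398, -5048)
w3·Kw3 = (-621)·(-4659) + (-806)·(-6398) + (-563)·(-5048) = 10892051; w3·w3 = (-621)·(-621) + (-806)·(-806) + (-563)·(-563) = 1352246
λ ≈ 10892051/1352246 = 8.055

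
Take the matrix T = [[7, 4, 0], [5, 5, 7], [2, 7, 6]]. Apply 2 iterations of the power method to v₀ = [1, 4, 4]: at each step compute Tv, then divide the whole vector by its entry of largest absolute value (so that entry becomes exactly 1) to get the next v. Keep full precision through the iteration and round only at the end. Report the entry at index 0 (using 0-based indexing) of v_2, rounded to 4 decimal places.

Tv0 = (23.00000, 53.00000, 54.00000); divide by 54.00000 → v1 = (0.42593, 0.98148, 1.00000)
Tv1 = (6.90741, 14.03704, 13.72222); divide by 14.03704 → v2 = (0.49208, 1.00000, 0.97757)
Requested entry of v2: 373/758 = 0.4921

0.4921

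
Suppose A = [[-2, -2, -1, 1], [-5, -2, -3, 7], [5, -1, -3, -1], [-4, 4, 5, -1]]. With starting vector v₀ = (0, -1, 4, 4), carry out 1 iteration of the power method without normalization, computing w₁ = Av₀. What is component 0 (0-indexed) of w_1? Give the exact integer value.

2

w1 = Av₀ = (2, 18, -15, 12)
The requested component of w1 is 2.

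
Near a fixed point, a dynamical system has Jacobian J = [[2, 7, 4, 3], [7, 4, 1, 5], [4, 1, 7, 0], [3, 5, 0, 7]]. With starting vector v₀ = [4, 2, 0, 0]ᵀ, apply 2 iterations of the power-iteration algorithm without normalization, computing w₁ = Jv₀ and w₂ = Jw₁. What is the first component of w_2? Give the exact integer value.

434

w1 = Jv₀ = (22, 36, 18, 22)
w2 = Jw1 = (434, 426, 250, 400)
The requested component of w2 is 434.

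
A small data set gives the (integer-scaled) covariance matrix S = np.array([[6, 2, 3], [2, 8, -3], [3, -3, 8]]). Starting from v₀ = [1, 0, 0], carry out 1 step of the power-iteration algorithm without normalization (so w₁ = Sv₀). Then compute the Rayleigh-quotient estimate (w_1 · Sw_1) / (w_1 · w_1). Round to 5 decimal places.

λ ≈ 8.97959

w1 = Sv₀ = (6·1 + 2·0 + 3·0; 2·1 + 8·0 + (-3)·0; 3·1 + (-3)·0 + 8·0) = (6, 2, 3)
Sw1 = (49, 19, 36)
w1·Sw1 = 6·49 + 2·19 + 3·36 = 440; w1·w1 = 6·6 + 2·2 + 3·3 = 49
λ ≈ 440/49 = 8.97959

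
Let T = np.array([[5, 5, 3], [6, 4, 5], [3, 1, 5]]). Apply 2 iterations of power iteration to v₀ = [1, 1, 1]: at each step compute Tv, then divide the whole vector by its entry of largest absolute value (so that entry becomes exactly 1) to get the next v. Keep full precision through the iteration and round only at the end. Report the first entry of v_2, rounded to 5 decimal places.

0.91257

Tv0 = (13.000000, 15.000000, 9.000000); divide by 15.000000 → v1 = (0.866667, 1.000000, 0.600000)
Tv1 = (11.133333, 12.200000, 6.600000); divide by 12.200000 → v2 = (0.912568, 1.000000, 0.540984)
Requested entry of v2: 167/183 = 0.91257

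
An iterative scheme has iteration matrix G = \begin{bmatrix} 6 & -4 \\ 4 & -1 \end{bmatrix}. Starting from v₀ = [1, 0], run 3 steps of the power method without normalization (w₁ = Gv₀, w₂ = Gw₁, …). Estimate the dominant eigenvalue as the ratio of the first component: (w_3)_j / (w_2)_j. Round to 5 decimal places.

w1 = Gv₀ = (6, 4)
w2 = Gw1 = (20, 20)
w3 = Gw2 = (40, 60)
Ratio at component: 40 / 20 = 2.00000

2.00000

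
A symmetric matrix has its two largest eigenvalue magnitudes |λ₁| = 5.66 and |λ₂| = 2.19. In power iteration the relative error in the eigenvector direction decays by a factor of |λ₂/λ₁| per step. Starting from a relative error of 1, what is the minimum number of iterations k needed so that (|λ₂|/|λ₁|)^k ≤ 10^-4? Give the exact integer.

10

|λ₂/λ₁| = 2.19/5.66 = 0.38693
Need k ≥ ln(10^-4) / ln(0.38693) = -9.2103 / -0.9495 ≈ 9.700
Smallest integer k satisfying the bound: 10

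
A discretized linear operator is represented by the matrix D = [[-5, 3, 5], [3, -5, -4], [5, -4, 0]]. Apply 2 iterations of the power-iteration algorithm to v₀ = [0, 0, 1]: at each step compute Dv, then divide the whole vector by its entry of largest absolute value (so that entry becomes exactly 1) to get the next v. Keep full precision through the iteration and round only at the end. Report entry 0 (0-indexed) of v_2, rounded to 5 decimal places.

Dv0 = (5.000000, -4.000000, 0.000000); divide by 5.000000 → v1 = (1.000000, -0.800000, 0.000000)
Dv1 = (-7.400000, 7.000000, 8.200000); divide by 8.200000 → v2 = (-0.902439, 0.853659, 1.000000)
Requested entry of v2: -37/41 = -0.90244

-0.90244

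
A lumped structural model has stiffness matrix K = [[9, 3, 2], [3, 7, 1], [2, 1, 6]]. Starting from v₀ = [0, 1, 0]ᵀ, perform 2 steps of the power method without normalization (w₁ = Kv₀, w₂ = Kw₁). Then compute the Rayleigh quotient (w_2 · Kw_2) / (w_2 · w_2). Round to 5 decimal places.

w1 = Kv₀ = (9·0 + 3·1 + 2·0; 3·0 + 7·1 + 1·0; 2·0 + 1·1 + 6·0) = (3, 7, 1)
w2 = Kw1 = (9·3 + 3·7 + 2·1; 3·3 + 7·7 + 1·1; 2·3 + 1·7 + 6·1) = (50, 59, 19)
Kw2 = (665, 582, 273)
w2·Kw2 = 50·665 + 59·582 + 19·273 = 72775; w2·w2 = 50·50 + 59·59 + 19·19 = 6342
λ ≈ 72775/6342 = 11.47509

11.47509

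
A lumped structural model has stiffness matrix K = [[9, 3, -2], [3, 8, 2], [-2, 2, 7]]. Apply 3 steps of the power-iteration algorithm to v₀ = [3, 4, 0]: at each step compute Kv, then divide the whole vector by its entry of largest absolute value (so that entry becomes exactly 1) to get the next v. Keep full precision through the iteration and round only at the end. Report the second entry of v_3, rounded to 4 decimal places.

0.9092

Kv0 = (39.00000, 41.00000, 2.00000); divide by 41.00000 → v1 = (0.95122, 1.00000, 0.04878)
Kv1 = (11.46341, 10.95122, 0.43902); divide by 11.46341 → v2 = (1.00000, 0.95532, 0.03830)
Kv2 = (11.78936, 10.71915, 0.17872); divide by 11.78936 → v3 = (1.00000, 0.90922, 0.01516)
Requested entry of v3: 5038/5541 = 0.9092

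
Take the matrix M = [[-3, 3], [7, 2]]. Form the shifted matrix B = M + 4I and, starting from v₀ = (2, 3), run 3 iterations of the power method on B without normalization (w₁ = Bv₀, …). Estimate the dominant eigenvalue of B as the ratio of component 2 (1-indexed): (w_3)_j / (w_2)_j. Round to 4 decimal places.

μ ≈ 8.7844

B = M + 4I has rows (1, 3); (7, 6)
w1 = Bv₀ = (1·2 + 3·3; 7·2 + 6·3) = (11, 32)
w2 = Bw1 = (1·11 + 3·32; 7·11 + 6·32) = (107, 269)
w3 = Bw2 = (914, 2363)
Ratio: 2363/269 = 8.7844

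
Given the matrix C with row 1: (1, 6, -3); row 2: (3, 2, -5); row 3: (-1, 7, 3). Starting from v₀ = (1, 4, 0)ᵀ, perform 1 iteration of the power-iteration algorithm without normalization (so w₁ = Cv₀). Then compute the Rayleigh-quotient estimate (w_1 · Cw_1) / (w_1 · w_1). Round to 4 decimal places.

w1 = Cv₀ = (25, 11, 27)
Cw1 = (10, -38, 133)
w1·Cw1 = 25·10 + 11·(-38) + 27·133 = 3423; w1·w1 = 25·25 + 11·11 + 27·27 = 1475
λ ≈ 3423/1475 = 2.3207

2.3207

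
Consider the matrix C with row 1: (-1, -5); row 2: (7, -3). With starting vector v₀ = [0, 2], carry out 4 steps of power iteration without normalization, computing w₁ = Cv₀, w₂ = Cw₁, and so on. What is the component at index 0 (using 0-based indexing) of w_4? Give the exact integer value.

-2400

w1 = Cv₀ = ((-1)·0 + (-5)·2; 7·0 + (-3)·2) = (-10, -6)
w2 = Cw1 = ((-1)·(-10) + (-5)·(-6); 7·(-10) + (-3)·(-6)) = (40, -52)
w3 = Cw2 = (220, 436)
w4 = Cw3 = (-2400, 232)
The requested component of w4 is -2400.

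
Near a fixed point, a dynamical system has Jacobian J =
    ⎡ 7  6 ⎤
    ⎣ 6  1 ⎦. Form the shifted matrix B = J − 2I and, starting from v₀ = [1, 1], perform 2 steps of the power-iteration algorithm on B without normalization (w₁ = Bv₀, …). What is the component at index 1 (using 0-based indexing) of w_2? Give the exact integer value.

B = J − 2I has rows (5, 6); (6, -1)
w1 = Bv₀ = (5·1 + 6·1; 6·1 + (-1)·1) = (11, 5)
w2 = Bw1 = (5·11 + 6·5; 6·11 + (-1)·5) = (85, 61)
Requested component of w2: 61

61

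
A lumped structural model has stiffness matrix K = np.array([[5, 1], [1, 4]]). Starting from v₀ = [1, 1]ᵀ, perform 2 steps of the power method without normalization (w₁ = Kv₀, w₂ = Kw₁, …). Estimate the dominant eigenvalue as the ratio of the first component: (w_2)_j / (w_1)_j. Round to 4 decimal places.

w1 = Kv₀ = (5·1 + 1·1; 1·1 + 4·1) = (6, 5)
w2 = Kw1 = (5·6 + 1·5; 1·6 + 4·5) = (35, 26)
Ratio at component: 35 / 6 = 5.8333

λ ≈ 5.8333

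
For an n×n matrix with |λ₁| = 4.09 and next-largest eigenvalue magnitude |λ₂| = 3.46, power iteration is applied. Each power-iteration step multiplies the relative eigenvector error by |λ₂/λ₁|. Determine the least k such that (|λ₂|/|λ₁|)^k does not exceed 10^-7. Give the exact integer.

97

|λ₂/λ₁| = 3.46/4.09 = 0.84597
Need k ≥ ln(10^-7) / ln(0.84597) = -16.1181 / -0.1673 ≈ 96.356
Smallest integer k satisfying the bound: 97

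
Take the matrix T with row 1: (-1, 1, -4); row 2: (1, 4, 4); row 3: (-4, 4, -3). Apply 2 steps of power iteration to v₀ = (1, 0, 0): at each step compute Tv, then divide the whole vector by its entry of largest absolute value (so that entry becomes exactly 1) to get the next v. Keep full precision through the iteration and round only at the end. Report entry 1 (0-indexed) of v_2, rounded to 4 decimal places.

-0.6500

Tv0 = (-1.00000, 1.00000, -4.00000); divide by -4.00000 → v1 = (0.25000, -0.25000, 1.00000)
Tv1 = (-4.50000, 3.25000, -5.00000); divide by -5.00000 → v2 = (0.90000, -0.65000, 1.00000)
Requested entry of v2: -13/20 = -0.6500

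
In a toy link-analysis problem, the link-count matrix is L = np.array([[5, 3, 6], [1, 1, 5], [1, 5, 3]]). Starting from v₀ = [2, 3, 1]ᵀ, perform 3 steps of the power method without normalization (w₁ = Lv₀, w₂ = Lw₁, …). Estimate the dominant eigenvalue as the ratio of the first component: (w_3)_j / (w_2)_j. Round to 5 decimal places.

λ ≈ 9.41818

w1 = Lv₀ = (5·2 + 3·3 + 6·1; 1·2 + 1·3 + 5·1; 1·2 + 5·3 + 3·1) = (25, 10, 20)
w2 = Lw1 = (5·25 + 3·10 + 6·20; 1·25 + 1·10 + 5·20; 1·25 + 5·10 + 3·20) = (275, 135, 135)
w3 = Lw2 = (2590, 1085, 1355)
Ratio at component: 2590 / 275 = 9.41818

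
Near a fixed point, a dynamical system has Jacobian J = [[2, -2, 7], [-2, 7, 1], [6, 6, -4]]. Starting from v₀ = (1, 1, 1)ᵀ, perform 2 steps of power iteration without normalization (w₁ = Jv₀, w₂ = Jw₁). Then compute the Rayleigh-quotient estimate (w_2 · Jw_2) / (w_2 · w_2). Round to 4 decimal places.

6.6795

w1 = Jv₀ = (7, 6, 8)
w2 = Jw1 = (58, 36, 46)
Jw2 = (366, 182, 380)
w2·Jw2 = 58·366 + 36·182 + 46·380 = 45260; w2·w2 = 58·58 + 36·36 + 46·46 = 6776
λ ≈ 45260/6776 = 6.6795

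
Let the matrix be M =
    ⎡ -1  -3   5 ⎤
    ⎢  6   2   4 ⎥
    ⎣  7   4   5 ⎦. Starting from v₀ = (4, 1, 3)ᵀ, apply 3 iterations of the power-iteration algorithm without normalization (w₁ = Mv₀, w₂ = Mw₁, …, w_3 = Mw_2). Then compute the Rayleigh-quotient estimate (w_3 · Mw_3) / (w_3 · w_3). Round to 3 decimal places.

w1 = Mv₀ = (8, 38, 47)
w2 = Mw1 = (113, 312, 443)
w3 = Mw2 = (1166, 3074, 4254)
Mw3 = (10882, 30160, 41728)
w3·Mw3 = 1166·10882 + 3074·30160 + 4254·41728 = 282911164; w3·w3 = 1166·1166 + 3074·3074 + 4254·4254 = 28905548
λ ≈ 282911164/28905548 = 9.787

9.787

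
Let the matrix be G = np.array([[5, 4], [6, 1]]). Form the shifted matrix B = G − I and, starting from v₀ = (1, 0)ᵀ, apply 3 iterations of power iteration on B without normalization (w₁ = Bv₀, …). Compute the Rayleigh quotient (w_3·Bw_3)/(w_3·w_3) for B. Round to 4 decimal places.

B = G − I has rows (4, 4); (6, 0)
w1 = Bv₀ = (4·1 + 4·0; 6·1 + 0·0) = (4, 6)
w2 = Bw1 = (4·4 + 4·6; 6·4 + 0·6) = (40, 24)
w3 = Bw2 = (256, 240)
Bw3 = (1984, 1536)
w3·Bw3 = 876544; w3·w3 = 123136; μ ≈ 876544/123136 = 7.1185

μ ≈ 7.1185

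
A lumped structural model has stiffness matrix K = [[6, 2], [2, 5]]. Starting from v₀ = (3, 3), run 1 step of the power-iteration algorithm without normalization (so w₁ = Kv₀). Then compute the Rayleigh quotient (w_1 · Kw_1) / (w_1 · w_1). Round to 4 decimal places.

7.5487

w1 = Kv₀ = (6·3 + 2·3; 2·3 + 5·3) = (24, 21)
Kw1 = (186, 153)
w1·Kw1 = 24·186 + 21·153 = 7677; w1·w1 = 24·24 + 21·21 = 1017
λ ≈ 7677/1017 = 7.5487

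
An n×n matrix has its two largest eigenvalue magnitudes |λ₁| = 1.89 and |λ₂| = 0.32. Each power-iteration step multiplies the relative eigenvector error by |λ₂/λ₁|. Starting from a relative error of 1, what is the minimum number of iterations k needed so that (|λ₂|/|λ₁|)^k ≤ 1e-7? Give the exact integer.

|λ₂/λ₁| = 0.32/1.89 = 0.16931
Need k ≥ ln(1e-7) / ln(0.16931) = -16.1181 / -1.7760 ≈ 9.075
Smallest integer k satisfying the bound: 10

10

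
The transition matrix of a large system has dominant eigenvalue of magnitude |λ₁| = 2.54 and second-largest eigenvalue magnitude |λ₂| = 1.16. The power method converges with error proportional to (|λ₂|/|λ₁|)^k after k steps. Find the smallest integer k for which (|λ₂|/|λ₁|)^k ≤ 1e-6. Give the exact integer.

|λ₂/λ₁| = 1.16/2.54 = 0.45669
Need k ≥ ln(1e-6) / ln(0.45669) = -13.8155 / -0.7837 ≈ 17.628
Smallest integer k satisfying the bound: 18

18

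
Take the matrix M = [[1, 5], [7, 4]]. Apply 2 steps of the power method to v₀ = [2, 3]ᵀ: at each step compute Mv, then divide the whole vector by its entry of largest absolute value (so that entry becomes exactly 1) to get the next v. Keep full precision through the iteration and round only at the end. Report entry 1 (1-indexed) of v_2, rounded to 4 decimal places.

0.6592

Mv0 = (17.00000, 26.00000); divide by 26.00000 → v1 = (0.65385, 1.00000)
Mv1 = (5.65385, 8.57692); divide by 8.57692 → v2 = (0.65919, 1.00000)
Requested entry of v2: 147/223 = 0.6592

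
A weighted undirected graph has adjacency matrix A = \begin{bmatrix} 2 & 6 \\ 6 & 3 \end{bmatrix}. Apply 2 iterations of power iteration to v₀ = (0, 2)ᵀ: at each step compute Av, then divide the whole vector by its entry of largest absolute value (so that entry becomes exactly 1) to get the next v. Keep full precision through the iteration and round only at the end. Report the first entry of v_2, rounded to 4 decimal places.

Av0 = (12.00000, 6.00000); divide by 12.00000 → v1 = (1.00000, 0.50000)
Av1 = (5.00000, 7.50000); divide by 7.50000 → v2 = (0.66667, 1.00000)
Requested entry of v2: 60/90 = 0.6667

0.6667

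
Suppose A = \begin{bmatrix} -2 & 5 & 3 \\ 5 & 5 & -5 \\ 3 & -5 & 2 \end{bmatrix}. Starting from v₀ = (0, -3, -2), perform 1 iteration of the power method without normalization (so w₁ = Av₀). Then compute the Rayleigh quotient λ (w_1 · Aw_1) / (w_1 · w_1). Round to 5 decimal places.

w1 = Av₀ = (-21, -5, 11)
Aw1 = (50, -185, -16)
w1·Aw1 = (-21)·50 + (-5)·(-185) + 11·(-16) = -301; w1·w1 = (-21)·(-21) + (-5)·(-5) + 11·11 = 587
λ ≈ -301/587 = -0.51278

λ ≈ -0.51278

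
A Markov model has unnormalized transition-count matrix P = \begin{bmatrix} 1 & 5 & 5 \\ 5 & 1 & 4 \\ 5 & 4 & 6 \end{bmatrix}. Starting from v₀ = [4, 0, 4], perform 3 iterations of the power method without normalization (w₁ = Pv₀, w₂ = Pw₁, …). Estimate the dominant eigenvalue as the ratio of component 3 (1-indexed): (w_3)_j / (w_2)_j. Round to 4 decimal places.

w1 = Pv₀ = (1·4 + 5·0 + 5·4; 5·4 + 1·0 + 4·4; 5·4 + 4·0 + 6·4) = (24, 36, 44)
w2 = Pw1 = (1·24 + 5·36 + 5·44; 5·24 + 1·36 + 4·44; 5·24 + 4·36 + 6·44) = (424, 332, 528)
w3 = Pw2 = (4724, 4564, 6616)
Ratio at component: 6616 / 528 = 12.5303

12.5303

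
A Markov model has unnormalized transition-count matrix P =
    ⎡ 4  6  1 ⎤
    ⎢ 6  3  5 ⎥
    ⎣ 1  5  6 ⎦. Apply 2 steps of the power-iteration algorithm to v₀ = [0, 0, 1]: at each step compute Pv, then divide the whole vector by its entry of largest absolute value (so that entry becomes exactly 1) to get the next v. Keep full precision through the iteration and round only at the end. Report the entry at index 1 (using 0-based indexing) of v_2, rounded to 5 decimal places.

Pv0 = (1.000000, 5.000000, 6.000000); divide by 6.000000 → v1 = (0.166667, 0.833333, 1.000000)
Pv1 = (6.666667, 8.500000, 10.333333); divide by 10.333333 → v2 = (0.645161, 0.822581, 1.000000)
Requested entry of v2: 51/62 = 0.82258

0.82258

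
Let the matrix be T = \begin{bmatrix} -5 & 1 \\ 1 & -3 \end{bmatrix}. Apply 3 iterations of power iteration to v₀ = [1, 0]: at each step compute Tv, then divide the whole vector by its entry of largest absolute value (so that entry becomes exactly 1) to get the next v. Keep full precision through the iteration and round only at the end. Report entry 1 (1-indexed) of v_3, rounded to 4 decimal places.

Tv0 = (-5.00000, 1.00000); divide by -5.00000 → v1 = (1.00000, -0.20000)
Tv1 = (-5.20000, 1.60000); divide by -5.20000 → v2 = (1.00000, -0.30769)
Tv2 = (-5.30769, 1.92308); divide by -5.30769 → v3 = (1.00000, -0.36232)
Requested entry of v3: -138/-138 = 1.0000

1.0000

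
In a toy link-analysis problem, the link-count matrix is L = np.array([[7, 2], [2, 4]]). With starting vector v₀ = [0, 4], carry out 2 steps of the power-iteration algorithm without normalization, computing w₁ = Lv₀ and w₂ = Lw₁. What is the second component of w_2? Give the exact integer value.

w1 = Lv₀ = (7·0 + 2·4; 2·0 + 4·4) = (8, 16)
w2 = Lw1 = (7·8 + 2·16; 2·8 + 4·16) = (88, 80)
The requested component of w2 is 80.

80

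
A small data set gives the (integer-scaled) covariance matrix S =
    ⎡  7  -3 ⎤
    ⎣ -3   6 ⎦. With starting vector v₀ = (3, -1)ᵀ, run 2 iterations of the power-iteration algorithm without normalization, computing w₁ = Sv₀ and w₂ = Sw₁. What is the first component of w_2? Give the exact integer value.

w1 = Sv₀ = (7·3 + (-3)·(-1); (-3)·3 + 6·(-1)) = (24, -15)
w2 = Sw1 = (7·24 + (-3)·(-15); (-3)·24 + 6·(-15)) = (213, -162)
The requested component of w2 is 213.

213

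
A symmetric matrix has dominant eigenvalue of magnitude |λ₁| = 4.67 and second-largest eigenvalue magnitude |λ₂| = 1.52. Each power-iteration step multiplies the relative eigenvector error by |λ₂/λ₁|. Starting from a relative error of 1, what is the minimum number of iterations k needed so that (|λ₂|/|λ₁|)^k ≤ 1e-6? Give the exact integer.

|λ₂/λ₁| = 1.52/4.67 = 0.32548
Need k ≥ ln(1e-6) / ln(0.32548) = -13.8155 / -1.1224 ≈ 12.308
Smallest integer k satisfying the bound: 13

13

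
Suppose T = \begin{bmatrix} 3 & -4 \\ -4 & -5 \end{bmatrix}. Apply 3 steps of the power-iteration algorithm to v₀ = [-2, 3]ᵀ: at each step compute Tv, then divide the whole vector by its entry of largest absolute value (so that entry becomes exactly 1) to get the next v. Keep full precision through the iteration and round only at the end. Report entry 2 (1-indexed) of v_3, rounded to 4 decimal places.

0.8518

Tv0 = (-18.00000, -7.00000); divide by -18.00000 → v1 = (1.00000, 0.38889)
Tv1 = (1.44444, -5.94444); divide by -5.94444 → v2 = (-0.24299, 1.00000)
Tv2 = (-4.72897, -4.02804); divide by -4.72897 → v3 = (1.00000, 0.85178)
Requested entry of v3: -431/-506 = 0.8518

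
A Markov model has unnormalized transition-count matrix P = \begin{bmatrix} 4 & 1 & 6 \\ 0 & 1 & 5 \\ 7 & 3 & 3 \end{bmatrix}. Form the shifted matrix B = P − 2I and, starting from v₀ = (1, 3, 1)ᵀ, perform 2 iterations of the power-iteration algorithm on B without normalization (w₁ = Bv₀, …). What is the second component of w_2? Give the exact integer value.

83

B = P − 2I has rows (2, 1, 6); (0, -1, 5); (7, 3, 1)
w1 = Bv₀ = (2·1 + 1·3 + 6·1; 0·1 + (-1)·3 + 5·1; 7·1 + 3·3 + 1·1) = (11, 2, 17)
w2 = Bw1 = (2·11 + 1·2 + 6·17; 0·11 + (-1)·2 + 5·17; 7·11 + 3·2 + 1·17) = (126, 83, 100)
Requested component of w2: 83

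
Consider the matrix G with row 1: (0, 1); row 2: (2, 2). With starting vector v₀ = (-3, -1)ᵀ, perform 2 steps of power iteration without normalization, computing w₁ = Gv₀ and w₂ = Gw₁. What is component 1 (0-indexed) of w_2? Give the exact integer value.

-18

w1 = Gv₀ = (-1, -8)
w2 = Gw1 = (-8, -18)
The requested component of w2 is -18.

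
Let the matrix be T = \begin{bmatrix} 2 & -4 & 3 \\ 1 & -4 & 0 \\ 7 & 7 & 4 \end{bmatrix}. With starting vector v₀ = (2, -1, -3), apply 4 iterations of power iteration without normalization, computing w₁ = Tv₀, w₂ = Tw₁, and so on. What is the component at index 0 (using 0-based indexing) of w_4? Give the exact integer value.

w1 = Tv₀ = (2·2 + (-4)·(-1) + 3·(-3); 1·2 + (-4)·(-1) + 0·(-3); 7·2 + 7·(-1) + 4·(-3)) = (-1, 6, -5)
w2 = Tw1 = (2·(-1) + (-4)·6 + 3·(-5); 1·(-1) + (-4)·6 + 0·(-5); 7·(-1) + 7·6 + 4·(-5)) = (-41, -25, 15)
w3 = Tw2 = (63, 59, -402)
w4 = Tw3 = (-1316, -173, -754)
The requested component of w4 is -1316.

-1316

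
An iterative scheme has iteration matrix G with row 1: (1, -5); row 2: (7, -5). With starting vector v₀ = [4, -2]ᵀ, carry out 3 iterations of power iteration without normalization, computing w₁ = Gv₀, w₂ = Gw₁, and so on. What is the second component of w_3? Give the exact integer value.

-772

w1 = Gv₀ = (1·4 + (-5)·(-2); 7·4 + (-5)·(-2)) = (14, 38)
w2 = Gw1 = (1·14 + (-5)·38; 7·14 + (-5)·38) = (-176, -92)
w3 = Gw2 = (284, -772)
The requested component of w3 is -772.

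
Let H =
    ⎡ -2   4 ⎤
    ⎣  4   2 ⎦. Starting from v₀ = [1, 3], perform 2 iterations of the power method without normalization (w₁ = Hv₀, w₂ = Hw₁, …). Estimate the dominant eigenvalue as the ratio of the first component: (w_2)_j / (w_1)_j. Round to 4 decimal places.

w1 = Hv₀ = ((-2)·1 + 4·3; 4·1 + 2·3) = (10, 10)
w2 = Hw1 = ((-2)·10 + 4·10; 4·10 + 2·10) = (20, 60)
Ratio at component: 20 / 10 = 2.0000

λ ≈ 2.0000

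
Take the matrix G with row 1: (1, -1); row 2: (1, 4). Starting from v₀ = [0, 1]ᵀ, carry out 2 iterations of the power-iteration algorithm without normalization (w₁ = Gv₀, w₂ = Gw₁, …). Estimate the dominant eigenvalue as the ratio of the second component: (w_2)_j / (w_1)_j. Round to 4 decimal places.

w1 = Gv₀ = (-1, 4)
w2 = Gw1 = (-5, 15)
Ratio at component: 15 / 4 = 3.7500

λ ≈ 3.7500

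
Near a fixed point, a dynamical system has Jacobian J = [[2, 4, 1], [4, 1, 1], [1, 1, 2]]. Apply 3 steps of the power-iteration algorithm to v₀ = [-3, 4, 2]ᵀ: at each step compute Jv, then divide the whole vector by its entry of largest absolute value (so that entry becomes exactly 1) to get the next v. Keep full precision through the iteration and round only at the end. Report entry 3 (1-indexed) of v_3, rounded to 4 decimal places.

Jv0 = (12.00000, -6.00000, 5.00000); divide by 12.00000 → v1 = (1.00000, -0.50000, 0.41667)
Jv1 = (0.41667, 3.91667, 1.33333); divide by 3.91667 → v2 = (0.10638, 1.00000, 0.34043)
Jv2 = (4.55319, 1.76596, 1.78723); divide by 4.55319 → v3 = (1.00000, 0.38785, 0.39252)
Requested entry of v3: 84/214 = 0.3925

0.3925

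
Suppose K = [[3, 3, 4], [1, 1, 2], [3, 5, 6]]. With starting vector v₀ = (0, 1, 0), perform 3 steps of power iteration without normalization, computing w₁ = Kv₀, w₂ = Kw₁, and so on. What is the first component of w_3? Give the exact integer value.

314

w1 = Kv₀ = (3·0 + 3·1 + 4·0; 1·0 + 1·1 + 2·0; 3·0 + 5·1 + 6·0) = (3, 1, 5)
w2 = Kw1 = (3·3 + 3·1 + 4·5; 1·3 + 1·1 + 2·5; 3·3 + 5·1 + 6·5) = (32, 14, 44)
w3 = Kw2 = (314, 134, 430)
The requested component of w3 is 314.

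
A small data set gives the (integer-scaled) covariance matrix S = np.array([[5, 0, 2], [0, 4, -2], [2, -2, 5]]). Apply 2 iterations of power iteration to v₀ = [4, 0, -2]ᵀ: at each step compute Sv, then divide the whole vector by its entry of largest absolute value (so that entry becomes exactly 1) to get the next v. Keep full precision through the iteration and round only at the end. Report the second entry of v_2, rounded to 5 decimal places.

Sv0 = (16.000000, 4.000000, -2.000000); divide by 16.000000 → v1 = (1.000000, 0.250000, -0.125000)
Sv1 = (4.750000, 1.250000, 0.875000); divide by 4.750000 → v2 = (1.000000, 0.263158, 0.184211)
Requested entry of v2: 20/76 = 0.26316

0.26316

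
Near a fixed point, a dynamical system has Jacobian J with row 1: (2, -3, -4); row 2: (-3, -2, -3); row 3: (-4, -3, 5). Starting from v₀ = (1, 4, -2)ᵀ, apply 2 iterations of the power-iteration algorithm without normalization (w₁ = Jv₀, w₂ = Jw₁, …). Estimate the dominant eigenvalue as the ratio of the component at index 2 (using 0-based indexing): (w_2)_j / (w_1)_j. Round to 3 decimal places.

w1 = Jv₀ = (2·1 + (-3)·4 + (-4)·(-2); (-3)·1 + (-2)·4 + (-3)·(-2); (-4)·1 + (-3)·4 + 5·(-2)) = (-2, -5, -26)
w2 = Jw1 = (2·(-2) + (-3)·(-5) + (-4)·(-26); (-3)·(-2) + (-2)·(-5) + (-3)·(-26); (-4)·(-2) + (-3)·(-5) + 5·(-26)) = (115, 94, -107)
Ratio at component: -107 / -26 = 4.115

4.115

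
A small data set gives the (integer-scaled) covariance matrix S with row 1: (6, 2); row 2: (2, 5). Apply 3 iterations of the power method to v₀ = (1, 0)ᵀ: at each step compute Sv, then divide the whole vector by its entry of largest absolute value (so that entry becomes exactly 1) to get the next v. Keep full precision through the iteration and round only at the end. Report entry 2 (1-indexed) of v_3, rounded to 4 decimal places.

0.6690

Sv0 = (6.00000, 2.00000); divide by 6.00000 → v1 = (1.00000, 0.33333)
Sv1 = (6.66667, 3.66667); divide by 6.66667 → v2 = (1.00000, 0.55000)
Sv2 = (7.10000, 4.75000); divide by 7.10000 → v3 = (1.00000, 0.66901)
Requested entry of v3: 190/284 = 0.6690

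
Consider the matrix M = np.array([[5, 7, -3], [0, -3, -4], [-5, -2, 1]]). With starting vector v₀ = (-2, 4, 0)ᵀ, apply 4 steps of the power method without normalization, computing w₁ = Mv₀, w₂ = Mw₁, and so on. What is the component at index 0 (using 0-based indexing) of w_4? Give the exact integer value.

w1 = Mv₀ = (5·(-2) + 7·4 + (-3)·0; 0·(-2) + (-3)·4 + (-4)·0; (-5)·(-2) + (-2)·4 + 1·0) = (18, -12, 2)
w2 = Mw1 = (5·18 + 7·(-12) + (-3)·2; 0·18 + (-3)·(-12) + (-4)·2; (-5)·18 + (-2)·(-12) + 1·2) = (0, 28, -64)
w3 = Mw2 = (388, 172, -120)
w4 = Mw3 = (3504, -36, -2404)
The requested component of w4 is 3504.

3504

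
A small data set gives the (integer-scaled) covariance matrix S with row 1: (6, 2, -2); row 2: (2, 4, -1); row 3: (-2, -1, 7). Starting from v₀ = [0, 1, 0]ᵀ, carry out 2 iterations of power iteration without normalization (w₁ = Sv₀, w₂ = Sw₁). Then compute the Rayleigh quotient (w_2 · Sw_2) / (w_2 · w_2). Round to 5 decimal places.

w1 = Sv₀ = (6·0 + 2·1 + (-2)·0; 2·0 + 4·1 + (-1)·0; (-2)·0 + (-1)·1 + 7·0) = (2, 4, -1)
w2 = Sw1 = (6·2 + 2·4 + (-2)·(-1); 2·2 + 4·4 + (-1)·(-1); (-2)·2 + (-1)·4 + 7·(-1)) = (22, 21, -15)
Sw2 = (204, 143, -170)
w2·Sw2 = 22·204 + 21·143 + (-15)·(-170) = 10041; w2·w2 = 22·22 + 21·21 + (-15)·(-15) = 1150
λ ≈ 10041/1150 = 8.73130

λ ≈ 8.73130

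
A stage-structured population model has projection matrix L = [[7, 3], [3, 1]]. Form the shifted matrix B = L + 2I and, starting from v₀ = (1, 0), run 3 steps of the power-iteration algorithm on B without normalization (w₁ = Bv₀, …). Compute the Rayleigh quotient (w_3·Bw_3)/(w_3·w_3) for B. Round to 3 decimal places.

B = L + 2I has rows (9, 3); (3, 3)
w1 = Bv₀ = (9·1 + 3·0; 3·1 + 3·0) = (9, 3)
w2 = Bw1 = (9·9 + 3·3; 3·9 + 3·3) = (90, 36)
w3 = Bw2 = (918, 378)
Bw3 = (9396, 3888)
w3·Bw3 = 10095192; w3·w3 = 985608; μ ≈ 10095192/985608 = 10.243

μ ≈ 10.243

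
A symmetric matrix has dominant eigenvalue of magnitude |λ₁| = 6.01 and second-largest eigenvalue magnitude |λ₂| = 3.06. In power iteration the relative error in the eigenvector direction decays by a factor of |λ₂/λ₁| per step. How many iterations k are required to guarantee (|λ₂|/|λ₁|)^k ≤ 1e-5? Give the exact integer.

|λ₂/λ₁| = 3.06/6.01 = 0.50915
Need k ≥ ln(1e-5) / ln(0.50915) = -11.5129 / -0.6750 ≈ 17.056
Smallest integer k satisfying the bound: 18

18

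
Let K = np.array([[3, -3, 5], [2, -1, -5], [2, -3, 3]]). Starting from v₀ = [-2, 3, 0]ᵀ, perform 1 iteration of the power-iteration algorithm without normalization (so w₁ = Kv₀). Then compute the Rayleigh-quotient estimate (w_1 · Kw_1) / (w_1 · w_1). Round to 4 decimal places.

3.7585

w1 = Kv₀ = (-15, -7, -13)
Kw1 = (-89, 42, -48)
w1·Kw1 = (-15)·(-89) + (-7)·42 + (-13)·(-48) = 1665; w1·w1 = (-15)·(-15) + (-7)·(-7) + (-13)·(-13) = 443
λ ≈ 1665/443 = 3.7585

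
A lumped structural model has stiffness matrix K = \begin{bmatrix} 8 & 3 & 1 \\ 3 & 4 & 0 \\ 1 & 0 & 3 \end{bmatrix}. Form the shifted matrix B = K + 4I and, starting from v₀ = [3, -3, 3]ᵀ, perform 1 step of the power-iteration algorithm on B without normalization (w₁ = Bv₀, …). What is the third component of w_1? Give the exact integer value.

B = K + 4I has rows (12, 3, 1); (3, 8, 0); (1, 0, 7)
w1 = Bv₀ = (30, -15, 24)
Requested component of w1: 24

24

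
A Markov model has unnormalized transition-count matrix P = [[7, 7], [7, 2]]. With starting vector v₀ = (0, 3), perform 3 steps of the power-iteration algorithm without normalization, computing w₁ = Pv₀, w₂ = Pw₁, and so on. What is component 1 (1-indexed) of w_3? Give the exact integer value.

w1 = Pv₀ = (21, 6)
w2 = Pw1 = (189, 159)
w3 = Pw2 = (2436, 1641)
The requested component of w3 is 2436.

2436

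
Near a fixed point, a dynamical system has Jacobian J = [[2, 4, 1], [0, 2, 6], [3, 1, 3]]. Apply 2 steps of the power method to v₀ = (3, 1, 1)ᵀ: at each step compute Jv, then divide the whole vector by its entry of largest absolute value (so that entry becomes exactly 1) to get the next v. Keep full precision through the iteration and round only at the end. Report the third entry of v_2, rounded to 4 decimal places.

0.8511

Jv0 = (11.00000, 8.00000, 13.00000); divide by 13.00000 → v1 = (0.84615, 0.61538, 1.00000)
Jv1 = (5.15385, 7.23077, 6.15385); divide by 7.23077 → v2 = (0.71277, 1.00000, 0.85106)
Requested entry of v2: 80/94 = 0.8511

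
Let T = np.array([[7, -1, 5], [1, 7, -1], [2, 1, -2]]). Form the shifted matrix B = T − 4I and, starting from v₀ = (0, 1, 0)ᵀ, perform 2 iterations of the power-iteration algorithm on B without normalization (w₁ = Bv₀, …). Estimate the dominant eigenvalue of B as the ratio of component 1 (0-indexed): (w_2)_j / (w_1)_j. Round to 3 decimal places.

B = T − 4I has rows (3, -1, 5); (1, 3, -1); (2, 1, -6)
w1 = Bv₀ = (-1, 3, 1)
w2 = Bw1 = (-1, 7, -5)
Ratio: 7/3 = 2.333

μ ≈ 2.333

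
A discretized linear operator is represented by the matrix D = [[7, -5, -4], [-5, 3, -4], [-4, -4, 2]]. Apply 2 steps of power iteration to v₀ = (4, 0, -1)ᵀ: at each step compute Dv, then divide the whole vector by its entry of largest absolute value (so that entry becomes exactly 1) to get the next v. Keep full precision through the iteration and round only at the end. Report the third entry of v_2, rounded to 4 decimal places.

Dv0 = (32.00000, -16.00000, -18.00000); divide by 32.00000 → v1 = (1.00000, -0.50000, -0.56250)
Dv1 = (11.75000, -4.25000, -3.12500); divide by 11.75000 → v2 = (1.00000, -0.36170, -0.26596)
Requested entry of v2: -100/376 = -0.2660

-0.2660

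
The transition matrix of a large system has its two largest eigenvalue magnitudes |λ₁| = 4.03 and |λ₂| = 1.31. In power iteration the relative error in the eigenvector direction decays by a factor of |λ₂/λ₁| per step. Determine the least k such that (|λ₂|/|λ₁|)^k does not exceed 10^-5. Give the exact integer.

|λ₂/λ₁| = 1.31/4.03 = 0.32506
Need k ≥ ln(10^-5) / ln(0.32506) = -11.5129 / -1.1237 ≈ 10.245
Smallest integer k satisfying the bound: 11

11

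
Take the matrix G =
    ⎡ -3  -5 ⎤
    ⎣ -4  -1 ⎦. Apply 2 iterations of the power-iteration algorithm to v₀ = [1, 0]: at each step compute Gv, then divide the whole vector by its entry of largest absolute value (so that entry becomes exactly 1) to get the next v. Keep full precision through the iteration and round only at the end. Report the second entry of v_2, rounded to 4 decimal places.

0.5517

Gv0 = (-3.00000, -4.00000); divide by -4.00000 → v1 = (0.75000, 1.00000)
Gv1 = (-7.25000, -4.00000); divide by -7.25000 → v2 = (1.00000, 0.55172)
Requested entry of v2: 16/29 = 0.5517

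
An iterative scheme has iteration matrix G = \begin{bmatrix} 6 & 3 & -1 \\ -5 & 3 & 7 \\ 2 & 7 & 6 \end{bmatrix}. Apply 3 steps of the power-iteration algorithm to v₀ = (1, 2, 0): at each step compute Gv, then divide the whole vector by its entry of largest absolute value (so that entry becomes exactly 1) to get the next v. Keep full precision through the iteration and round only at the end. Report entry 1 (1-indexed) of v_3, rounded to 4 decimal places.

Gv0 = (12.00000, 1.00000, 16.00000); divide by 16.00000 → v1 = (0.75000, 0.06250, 1.00000)
Gv1 = (3.68750, 3.43750, 7.93750); divide by 7.93750 → v2 = (0.46457, 0.43307, 1.00000)
Gv2 = (3.08661, 5.97638, 9.96063); divide by 9.96063 → v3 = (0.30988, 0.60000, 1.00000)
Requested entry of v3: 392/1265 = 0.3099

0.3099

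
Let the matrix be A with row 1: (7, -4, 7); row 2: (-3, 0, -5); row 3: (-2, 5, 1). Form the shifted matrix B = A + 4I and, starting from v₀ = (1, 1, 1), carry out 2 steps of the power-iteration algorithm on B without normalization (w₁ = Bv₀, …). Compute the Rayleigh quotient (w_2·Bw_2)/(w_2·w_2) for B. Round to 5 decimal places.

B = A + 4I has rows (11, -4, 7); (-3, 4, -5); (-2, 5, 5)
w1 = Bv₀ = (14, -4, 8)
w2 = Bw1 = (226, -98, -8)
Bw2 = (2822, -1030, -982)
w2·Bw2 = 746568; w2·w2 = 60744; μ ≈ 746568/60744 = 12.29040

12.29040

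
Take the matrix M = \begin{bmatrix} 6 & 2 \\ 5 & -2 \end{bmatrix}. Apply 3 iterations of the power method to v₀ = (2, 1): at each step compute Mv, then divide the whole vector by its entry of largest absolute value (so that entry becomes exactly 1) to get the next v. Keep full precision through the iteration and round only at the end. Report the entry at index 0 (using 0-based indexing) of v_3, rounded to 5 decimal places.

Mv0 = (14.000000, 8.000000); divide by 14.000000 → v1 = (1.000000, 0.571429)
Mv1 = (7.142857, 3.857143); divide by 7.142857 → v2 = (1.000000, 0.540000)
Mv2 = (7.080000, 3.920000); divide by 7.080000 → v3 = (1.000000, 0.553672)
Requested entry of v3: 708/708 = 1.00000

1.00000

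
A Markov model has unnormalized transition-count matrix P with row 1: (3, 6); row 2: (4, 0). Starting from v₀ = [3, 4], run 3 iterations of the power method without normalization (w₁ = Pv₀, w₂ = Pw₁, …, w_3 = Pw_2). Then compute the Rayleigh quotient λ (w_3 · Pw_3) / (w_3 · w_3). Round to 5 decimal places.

w1 = Pv₀ = (33, 12)
w2 = Pw1 = (171, 132)
w3 = Pw2 = (1305, 684)
Pw3 = (8019, 5220)
w3·Pw3 = 1305·8019 + 684·5220 = 14035275; w3·w3 = 1305·1305 + 684·684 = 2170881
λ ≈ 14035275/2170881 = 6.46524

λ ≈ 6.46524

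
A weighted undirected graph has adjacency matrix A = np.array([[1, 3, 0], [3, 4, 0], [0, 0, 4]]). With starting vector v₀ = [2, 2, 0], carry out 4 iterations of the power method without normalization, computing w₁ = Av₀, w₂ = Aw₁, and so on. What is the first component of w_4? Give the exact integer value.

1700

w1 = Av₀ = (8, 14, 0)
w2 = Aw1 = (50, 80, 0)
w3 = Aw2 = (290, 470, 0)
w4 = Aw3 = (1700, 2750, 0)
The requested component of w4 is 1700.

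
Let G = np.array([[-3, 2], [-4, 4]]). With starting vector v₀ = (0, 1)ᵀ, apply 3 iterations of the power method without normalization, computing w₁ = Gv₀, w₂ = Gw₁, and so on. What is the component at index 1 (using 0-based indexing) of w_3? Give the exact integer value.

w1 = Gv₀ = ((-3)·0 + 2·1; (-4)·0 + 4·1) = (2, 4)
w2 = Gw1 = ((-3)·2 + 2·4; (-4)·2 + 4·4) = (2, 8)
w3 = Gw2 = (10, 24)
The requested component of w3 is 24.

24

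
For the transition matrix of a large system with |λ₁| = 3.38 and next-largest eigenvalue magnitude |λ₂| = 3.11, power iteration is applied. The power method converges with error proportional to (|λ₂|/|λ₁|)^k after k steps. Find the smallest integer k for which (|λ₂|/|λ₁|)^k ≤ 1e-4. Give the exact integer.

111

|λ₂/λ₁| = 3.11/3.38 = 0.92012
Need k ≥ ln(1e-4) / ln(0.92012) = -9.2103 / -0.0833 ≈ 110.631
Smallest integer k satisfying the bound: 111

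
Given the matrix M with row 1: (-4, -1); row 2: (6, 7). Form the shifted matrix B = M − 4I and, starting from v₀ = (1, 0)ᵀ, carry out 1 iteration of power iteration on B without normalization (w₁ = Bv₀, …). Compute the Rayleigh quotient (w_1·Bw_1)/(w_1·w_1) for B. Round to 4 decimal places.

B = M − 4I has rows (-8, -1); (6, 3)
w1 = Bv₀ = ((-8)·1 + (-1)·0; 6·1 + 3·0) = (-8, 6)
Bw1 = (58, -30)
w1·Bw1 = -644; w1·w1 = 100; μ ≈ -644/100 = -6.4400

-6.4400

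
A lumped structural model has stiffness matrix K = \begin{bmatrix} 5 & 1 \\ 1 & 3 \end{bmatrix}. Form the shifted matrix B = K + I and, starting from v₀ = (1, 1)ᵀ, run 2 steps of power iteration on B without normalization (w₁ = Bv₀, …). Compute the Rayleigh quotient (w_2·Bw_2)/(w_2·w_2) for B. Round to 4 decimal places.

6.3676

B = K + I has rows (6, 1); (1, 4)
w1 = Bv₀ = (6·1 + 1·1; 1·1 + 4·1) = (7, 5)
w2 = Bw1 = (6·7 + 1·5; 1·7 + 4·5) = (47, 27)
Bw2 = (309, 155)
w2·Bw2 = 18708; w2·w2 = 2938; μ ≈ 18708/2938 = 6.3676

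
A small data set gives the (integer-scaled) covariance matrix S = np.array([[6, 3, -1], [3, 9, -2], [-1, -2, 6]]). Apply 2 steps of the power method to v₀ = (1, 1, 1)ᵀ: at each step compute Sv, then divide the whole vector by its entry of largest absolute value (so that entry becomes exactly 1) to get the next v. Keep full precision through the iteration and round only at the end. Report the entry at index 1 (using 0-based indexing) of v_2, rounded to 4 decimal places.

Sv0 = (8.00000, 10.00000, 3.00000); divide by 10.00000 → v1 = (0.80000, 1.00000, 0.30000)
Sv1 = (7.50000, 10.80000, -1.00000); divide by 10.80000 → v2 = (0.69444, 1.00000, -0.09259)
Requested entry of v2: 108/108 = 1.0000

1.0000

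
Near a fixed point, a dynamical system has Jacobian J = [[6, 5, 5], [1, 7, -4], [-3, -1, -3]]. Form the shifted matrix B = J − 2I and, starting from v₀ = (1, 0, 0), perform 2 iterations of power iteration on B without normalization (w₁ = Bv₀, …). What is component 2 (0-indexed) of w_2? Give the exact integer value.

B = J − 2I has rows (4, 5, 5); (1, 5, -4); (-3, -1, -5)
w1 = Bv₀ = (4, 1, -3)
w2 = Bw1 = (6, 21, 2)
Requested component of w2: 2

2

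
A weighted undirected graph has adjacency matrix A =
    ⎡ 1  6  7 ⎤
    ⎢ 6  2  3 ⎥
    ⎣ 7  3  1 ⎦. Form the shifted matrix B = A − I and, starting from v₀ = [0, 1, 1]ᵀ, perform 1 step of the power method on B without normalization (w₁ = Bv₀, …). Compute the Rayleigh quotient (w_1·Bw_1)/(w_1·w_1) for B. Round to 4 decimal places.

B = A − I has rows (0, 6, 7); (6, 1, 3); (7, 3, 0)
w1 = Bv₀ = (13, 4, 3)
Bw1 = (45, 91, 103)
w1·Bw1 = 1258; w1·w1 = 194; μ ≈ 1258/194 = 6.4845

μ ≈ 6.4845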